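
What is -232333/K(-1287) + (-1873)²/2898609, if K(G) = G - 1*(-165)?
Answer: 225792881845/1084079766 ≈ 208.28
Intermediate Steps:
K(G) = 165 + G (K(G) = G + 165 = 165 + G)
-232333/K(-1287) + (-1873)²/2898609 = -232333/(165 - 1287) + (-1873)²/2898609 = -232333/(-1122) + 3508129*(1/2898609) = -232333*(-1/1122) + 3508129/2898609 = 232333/1122 + 3508129/2898609 = 225792881845/1084079766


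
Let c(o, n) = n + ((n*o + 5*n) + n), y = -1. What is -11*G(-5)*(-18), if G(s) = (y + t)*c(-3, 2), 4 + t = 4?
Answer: -1584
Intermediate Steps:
t = 0 (t = -4 + 4 = 0)
c(o, n) = 7*n + n*o (c(o, n) = n + ((5*n + n*o) + n) = n + (6*n + n*o) = 7*n + n*o)
G(s) = -8 (G(s) = (-1 + 0)*(2*(7 - 3)) = -2*4 = -1*8 = -8)
-11*G(-5)*(-18) = -11*(-8)*(-18) = 88*(-18) = -1584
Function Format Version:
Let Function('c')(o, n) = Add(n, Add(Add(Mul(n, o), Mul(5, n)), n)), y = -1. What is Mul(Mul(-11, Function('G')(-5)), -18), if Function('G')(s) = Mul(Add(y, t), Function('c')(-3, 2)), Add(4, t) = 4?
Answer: -1584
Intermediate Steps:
t = 0 (t = Add(-4, 4) = 0)
Function('c')(o, n) = Add(Mul(7, n), Mul(n, o)) (Function('c')(o, n) = Add(n, Add(Add(Mul(5, n), Mul(n, o)), n)) = Add(n, Add(Mul(6, n), Mul(n, o))) = Add(Mul(7, n), Mul(n, o)))
Function('G')(s) = -8 (Function('G')(s) = Mul(Add(-1, 0), Mul(2, Add(7, -3))) = Mul(-1, Mul(2, 4)) = Mul(-1, 8) = -8)
Mul(Mul(-11, Function('G')(-5)), -18) = Mul(Mul(-11, -8), -18) = Mul(88, -18) = -1584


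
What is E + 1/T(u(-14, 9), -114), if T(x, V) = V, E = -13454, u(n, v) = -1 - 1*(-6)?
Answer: -1533757/114 ≈ -13454.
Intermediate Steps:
u(n, v) = 5 (u(n, v) = -1 + 6 = 5)
E + 1/T(u(-14, 9), -114) = -13454 + 1/(-114) = -13454 - 1/114 = -1533757/114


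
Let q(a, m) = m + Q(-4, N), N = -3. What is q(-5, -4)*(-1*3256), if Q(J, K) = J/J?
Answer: 9768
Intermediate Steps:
Q(J, K) = 1
q(a, m) = 1 + m (q(a, m) = m + 1 = 1 + m)
q(-5, -4)*(-1*3256) = (1 - 4)*(-1*3256) = -3*(-3256) = 9768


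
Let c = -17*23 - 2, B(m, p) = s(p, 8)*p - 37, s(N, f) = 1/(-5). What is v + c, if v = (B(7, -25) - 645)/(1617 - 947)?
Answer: -263987/670 ≈ -394.01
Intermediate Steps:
s(N, f) = -1/5
B(m, p) = -37 - p/5 (B(m, p) = -p/5 - 37 = -37 - p/5)
c = -393 (c = -391 - 2 = -393)
v = -677/670 (v = ((-37 - 1/5*(-25)) - 645)/(1617 - 947) = ((-37 + 5) - 645)/670 = (-32 - 645)*(1/670) = -677*1/670 = -677/670 ≈ -1.0104)
v + c = -677/670 - 393 = -263987/670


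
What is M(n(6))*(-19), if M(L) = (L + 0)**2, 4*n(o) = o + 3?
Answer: -1539/16 ≈ -96.188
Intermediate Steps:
n(o) = 3/4 + o/4 (n(o) = (o + 3)/4 = (3 + o)/4 = 3/4 + o/4)
M(L) = L**2
M(n(6))*(-19) = (3/4 + (1/4)*6)**2*(-19) = (3/4 + 3/2)**2*(-19) = (9/4)**2*(-19) = (81/16)*(-19) = -1539/16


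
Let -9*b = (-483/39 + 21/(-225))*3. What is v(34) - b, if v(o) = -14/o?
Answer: -227297/49725 ≈ -4.5711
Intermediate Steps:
b = 12166/2925 (b = -(-483/39 + 21/(-225))*3/9 = -(-483*1/39 + 21*(-1/225))*3/9 = -(-161/13 - 7/75)*3/9 = -(-12166)*3/8775 = -1/9*(-12166/325) = 12166/2925 ≈ 4.1593)
v(34) - b = -14/34 - 1*12166/2925 = -14*1/34 - 12166/2925 = -7/17 - 12166/2925 = -227297/49725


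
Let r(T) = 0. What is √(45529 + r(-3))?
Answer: √45529 ≈ 213.38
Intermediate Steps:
√(45529 + r(-3)) = √(45529 + 0) = √45529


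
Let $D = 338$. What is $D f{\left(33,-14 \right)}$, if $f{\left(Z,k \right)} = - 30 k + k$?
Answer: $137228$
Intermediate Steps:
$f{\left(Z,k \right)} = - 29 k$
$D f{\left(33,-14 \right)} = 338 \left(\left(-29\right) \left(-14\right)\right) = 338 \cdot 406 = 137228$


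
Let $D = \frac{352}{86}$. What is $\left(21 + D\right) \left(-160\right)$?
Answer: $- \frac{172640}{43} \approx -4014.9$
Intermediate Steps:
$D = \frac{176}{43}$ ($D = 352 \cdot \frac{1}{86} = \frac{176}{43} \approx 4.093$)
$\left(21 + D\right) \left(-160\right) = \left(21 + \frac{176}{43}\right) \left(-160\right) = \frac{1079}{43} \left(-160\right) = - \frac{172640}{43}$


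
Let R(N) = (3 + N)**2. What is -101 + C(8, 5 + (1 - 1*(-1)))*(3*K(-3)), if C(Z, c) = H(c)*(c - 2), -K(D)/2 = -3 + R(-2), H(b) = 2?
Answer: 19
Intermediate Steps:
K(D) = 4 (K(D) = -2*(-3 + (3 - 2)**2) = -2*(-3 + 1**2) = -2*(-3 + 1) = -2*(-2) = 4)
C(Z, c) = -4 + 2*c (C(Z, c) = 2*(c - 2) = 2*(-2 + c) = -4 + 2*c)
-101 + C(8, 5 + (1 - 1*(-1)))*(3*K(-3)) = -101 + (-4 + 2*(5 + (1 - 1*(-1))))*(3*4) = -101 + (-4 + 2*(5 + (1 + 1)))*12 = -101 + (-4 + 2*(5 + 2))*12 = -101 + (-4 + 2*7)*12 = -101 + (-4 + 14)*12 = -101 + 10*12 = -101 + 120 = 19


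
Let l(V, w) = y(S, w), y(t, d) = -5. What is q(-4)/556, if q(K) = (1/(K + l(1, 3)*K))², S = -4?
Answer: 1/142336 ≈ 7.0256e-6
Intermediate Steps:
l(V, w) = -5
q(K) = 1/(16*K²) (q(K) = (1/(K - 5*K))² = (1/(-4*K))² = (-1/(4*K))² = 1/(16*K²))
q(-4)/556 = ((1/16)/(-4)²)/556 = ((1/16)*(1/16))*(1/556) = (1/256)*(1/556) = 1/142336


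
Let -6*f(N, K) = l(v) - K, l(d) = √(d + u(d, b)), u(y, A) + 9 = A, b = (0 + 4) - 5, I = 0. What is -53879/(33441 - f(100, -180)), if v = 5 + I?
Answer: -9274546332/5761583183 + 46182*I*√5/5761583183 ≈ -1.6097 + 1.7923e-5*I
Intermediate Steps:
v = 5 (v = 5 + 0 = 5)
b = -1 (b = 4 - 5 = -1)
u(y, A) = -9 + A
l(d) = √(-10 + d) (l(d) = √(d + (-9 - 1)) = √(d - 10) = √(-10 + d))
f(N, K) = K/6 - I*√5/6 (f(N, K) = -(√(-10 + 5) - K)/6 = -(√(-5) - K)/6 = -(I*√5 - K)/6 = -(-K + I*√5)/6 = K/6 - I*√5/6)
-53879/(33441 - f(100, -180)) = -53879/(33441 - ((⅙)*(-180) - I*√5/6)) = -53879/(33441 - (-30 - I*√5/6)) = -53879/(33441 + (30 + I*√5/6)) = -53879/(33471 + I*√5/6)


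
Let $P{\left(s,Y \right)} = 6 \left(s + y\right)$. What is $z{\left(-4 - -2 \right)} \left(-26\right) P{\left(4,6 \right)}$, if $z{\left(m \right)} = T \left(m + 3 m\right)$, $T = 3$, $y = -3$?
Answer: $3744$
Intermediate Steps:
$P{\left(s,Y \right)} = -18 + 6 s$ ($P{\left(s,Y \right)} = 6 \left(s - 3\right) = 6 \left(-3 + s\right) = -18 + 6 s$)
$z{\left(m \right)} = 12 m$ ($z{\left(m \right)} = 3 \left(m + 3 m\right) = 3 \cdot 4 m = 12 m$)
$z{\left(-4 - -2 \right)} \left(-26\right) P{\left(4,6 \right)} = 12 \left(-4 - -2\right) \left(-26\right) \left(-18 + 6 \cdot 4\right) = 12 \left(-4 + 2\right) \left(-26\right) \left(-18 + 24\right) = 12 \left(-2\right) \left(-26\right) 6 = \left(-24\right) \left(-26\right) 6 = 624 \cdot 6 = 3744$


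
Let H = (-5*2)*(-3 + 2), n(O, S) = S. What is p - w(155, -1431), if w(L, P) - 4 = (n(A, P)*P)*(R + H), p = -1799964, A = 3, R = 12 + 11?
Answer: -69376081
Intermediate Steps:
R = 23
H = 10 (H = -10*(-1) = 10)
w(L, P) = 4 + 33*P² (w(L, P) = 4 + (P*P)*(23 + 10) = 4 + P²*33 = 4 + 33*P²)
p - w(155, -1431) = -1799964 - (4 + 33*(-1431)²) = -1799964 - (4 + 33*2047761) = -1799964 - (4 + 67576113) = -1799964 - 1*67576117 = -1799964 - 67576117 = -69376081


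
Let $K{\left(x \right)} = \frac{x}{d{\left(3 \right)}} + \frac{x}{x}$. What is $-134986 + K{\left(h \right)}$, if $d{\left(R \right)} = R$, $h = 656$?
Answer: $- \frac{404299}{3} \approx -1.3477 \cdot 10^{5}$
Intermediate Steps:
$K{\left(x \right)} = 1 + \frac{x}{3}$ ($K{\left(x \right)} = \frac{x}{3} + \frac{x}{x} = x \frac{1}{3} + 1 = \frac{x}{3} + 1 = 1 + \frac{x}{3}$)
$-134986 + K{\left(h \right)} = -134986 + \left(1 + \frac{1}{3} \cdot 656\right) = -134986 + \left(1 + \frac{656}{3}\right) = -134986 + \frac{659}{3} = - \frac{404299}{3}$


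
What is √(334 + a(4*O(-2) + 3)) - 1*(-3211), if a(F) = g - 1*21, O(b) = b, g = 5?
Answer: 3211 + √318 ≈ 3228.8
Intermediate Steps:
a(F) = -16 (a(F) = 5 - 1*21 = 5 - 21 = -16)
√(334 + a(4*O(-2) + 3)) - 1*(-3211) = √(334 - 16) - 1*(-3211) = √318 + 3211 = 3211 + √318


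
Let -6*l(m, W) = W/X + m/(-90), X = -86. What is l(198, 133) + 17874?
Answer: 15372177/860 ≈ 17875.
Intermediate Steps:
l(m, W) = W/516 + m/540 (l(m, W) = -(W/(-86) + m/(-90))/6 = -(W*(-1/86) + m*(-1/90))/6 = -(-W/86 - m/90)/6 = W/516 + m/540)
l(198, 133) + 17874 = ((1/516)*133 + (1/540)*198) + 17874 = (133/516 + 11/30) + 17874 = 537/860 + 17874 = 15372177/860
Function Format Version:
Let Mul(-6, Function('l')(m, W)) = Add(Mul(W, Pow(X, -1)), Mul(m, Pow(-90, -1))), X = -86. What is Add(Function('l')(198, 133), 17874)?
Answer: Rational(15372177, 860) ≈ 17875.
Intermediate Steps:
Function('l')(m, W) = Add(Mul(Rational(1, 516), W), Mul(Rational(1, 540), m)) (Function('l')(m, W) = Mul(Rational(-1, 6), Add(Mul(W, Pow(-86, -1)), Mul(m, Pow(-90, -1)))) = Mul(Rational(-1, 6), Add(Mul(W, Rational(-1, 86)), Mul(m, Rational(-1, 90)))) = Mul(Rational(-1, 6), Add(Mul(Rational(-1, 86), W), Mul(Rational(-1, 90), m))) = Add(Mul(Rational(1, 516), W), Mul(Rational(1, 540), m)))
Add(Function('l')(198, 133), 17874) = Add(Add(Mul(Rational(1, 516), 133), Mul(Rational(1, 540), 198)), 17874) = Add(Add(Rational(133, 516), Rational(11, 30)), 17874) = Add(Rational(537, 860), 17874) = Rational(15372177, 860)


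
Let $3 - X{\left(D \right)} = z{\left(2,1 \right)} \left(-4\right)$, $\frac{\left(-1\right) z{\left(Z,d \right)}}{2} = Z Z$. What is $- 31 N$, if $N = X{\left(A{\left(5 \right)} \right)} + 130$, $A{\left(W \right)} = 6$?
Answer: $-3131$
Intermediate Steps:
$z{\left(Z,d \right)} = - 2 Z^{2}$ ($z{\left(Z,d \right)} = - 2 Z Z = - 2 Z^{2}$)
$X{\left(D \right)} = -29$ ($X{\left(D \right)} = 3 - - 2 \cdot 2^{2} \left(-4\right) = 3 - \left(-2\right) 4 \left(-4\right) = 3 - \left(-8\right) \left(-4\right) = 3 - 32 = -29$)
$N = 101$ ($N = -29 + 130 = 101$)
$- 31 N = \left(-31\right) 101 = -3131$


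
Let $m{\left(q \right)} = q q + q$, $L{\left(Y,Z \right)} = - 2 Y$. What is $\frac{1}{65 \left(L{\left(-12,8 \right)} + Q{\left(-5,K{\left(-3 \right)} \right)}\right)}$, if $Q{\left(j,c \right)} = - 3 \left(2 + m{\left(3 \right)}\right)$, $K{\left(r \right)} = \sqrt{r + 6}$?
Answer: $- \frac{1}{1170} \approx -0.0008547$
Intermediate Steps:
$K{\left(r \right)} = \sqrt{6 + r}$
$m{\left(q \right)} = q + q^{2}$ ($m{\left(q \right)} = q^{2} + q = q + q^{2}$)
$Q{\left(j,c \right)} = -42$ ($Q{\left(j,c \right)} = - 3 \left(2 + 3 \left(1 + 3\right)\right) = - 3 \left(2 + 3 \cdot 4\right) = - 3 \left(2 + 12\right) = \left(-3\right) 14 = -42$)
$\frac{1}{65 \left(L{\left(-12,8 \right)} + Q{\left(-5,K{\left(-3 \right)} \right)}\right)} = \frac{1}{65 \left(\left(-2\right) \left(-12\right) - 42\right)} = \frac{1}{65 \left(24 - 42\right)} = \frac{1}{65 \left(-18\right)} = \frac{1}{-1170} = - \frac{1}{1170}$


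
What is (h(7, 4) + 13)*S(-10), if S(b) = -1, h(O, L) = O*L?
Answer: -41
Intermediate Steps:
h(O, L) = L*O
(h(7, 4) + 13)*S(-10) = (4*7 + 13)*(-1) = (28 + 13)*(-1) = 41*(-1) = -41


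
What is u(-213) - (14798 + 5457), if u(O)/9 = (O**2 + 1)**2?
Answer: 18525911845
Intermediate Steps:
u(O) = 9*(1 + O**2)**2 (u(O) = 9*(O**2 + 1)**2 = 9*(1 + O**2)**2)
u(-213) - (14798 + 5457) = 9*(1 + (-213)**2)**2 - (14798 + 5457) = 9*(1 + 45369)**2 - 1*20255 = 9*45370**2 - 20255 = 9*2058436900 - 20255 = 18525932100 - 20255 = 18525911845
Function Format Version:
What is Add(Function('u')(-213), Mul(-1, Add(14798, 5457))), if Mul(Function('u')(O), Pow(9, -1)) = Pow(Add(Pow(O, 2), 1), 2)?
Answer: 18525911845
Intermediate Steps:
Function('u')(O) = Mul(9, Pow(Add(1, Pow(O, 2)), 2)) (Function('u')(O) = Mul(9, Pow(Add(Pow(O, 2), 1), 2)) = Mul(9, Pow(Add(1, Pow(O, 2)), 2)))
Add(Function('u')(-213), Mul(-1, Add(14798, 5457))) = Add(Mul(9, Pow(Add(1, Pow(-213, 2)), 2)), Mul(-1, Add(14798, 5457))) = Add(Mul(9, Pow(Add(1, 45369), 2)), Mul(-1, 20255)) = Add(Mul(9, Pow(45370, 2)), -20255) = Add(Mul(9, 2058436900), -20255) = Add(18525932100, -20255) = 18525911845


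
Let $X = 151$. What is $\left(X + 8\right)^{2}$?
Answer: $25281$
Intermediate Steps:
$\left(X + 8\right)^{2} = \left(151 + 8\right)^{2} = 159^{2} = 25281$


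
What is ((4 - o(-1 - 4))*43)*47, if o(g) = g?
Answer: 18189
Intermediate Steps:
((4 - o(-1 - 4))*43)*47 = ((4 - (-1 - 4))*43)*47 = ((4 - 1*(-5))*43)*47 = ((4 + 5)*43)*47 = (9*43)*47 = 387*47 = 18189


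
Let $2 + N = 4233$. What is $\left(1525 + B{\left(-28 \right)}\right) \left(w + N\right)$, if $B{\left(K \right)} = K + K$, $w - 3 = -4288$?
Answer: $-79326$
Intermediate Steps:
$N = 4231$ ($N = -2 + 4233 = 4231$)
$w = -4285$ ($w = 3 - 4288 = -4285$)
$B{\left(K \right)} = 2 K$
$\left(1525 + B{\left(-28 \right)}\right) \left(w + N\right) = \left(1525 + 2 \left(-28\right)\right) \left(-4285 + 4231\right) = \left(1525 - 56\right) \left(-54\right) = 1469 \left(-54\right) = -79326$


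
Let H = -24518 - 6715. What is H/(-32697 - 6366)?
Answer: 359/449 ≈ 0.79955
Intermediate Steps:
H = -31233
H/(-32697 - 6366) = -31233/(-32697 - 6366) = -31233/(-39063) = -31233*(-1/39063) = 359/449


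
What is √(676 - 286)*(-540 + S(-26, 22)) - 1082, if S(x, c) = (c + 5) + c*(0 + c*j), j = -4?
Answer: -1082 - 2449*√390 ≈ -49446.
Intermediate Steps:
S(x, c) = 5 + c - 4*c² (S(x, c) = (c + 5) + c*(0 + c*(-4)) = (5 + c) + c*(0 - 4*c) = (5 + c) + c*(-4*c) = (5 + c) - 4*c² = 5 + c - 4*c²)
√(676 - 286)*(-540 + S(-26, 22)) - 1082 = √(676 - 286)*(-540 + (5 + 22 - 4*22²)) - 1082 = √390*(-540 + (5 + 22 - 4*484)) - 1082 = √390*(-540 + (5 + 22 - 1936)) - 1082 = √390*(-540 - 1909) - 1082 = √390*(-2449) - 1082 = -2449*√390 - 1082 = -1082 - 2449*√390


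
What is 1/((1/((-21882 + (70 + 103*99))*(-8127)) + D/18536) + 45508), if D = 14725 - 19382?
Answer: 249958238040/11375036697012113 ≈ 2.1974e-5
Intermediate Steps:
D = -4657
1/((1/((-21882 + (70 + 103*99))*(-8127)) + D/18536) + 45508) = 1/((1/((-21882 + (70 + 103*99))*(-8127)) - 4657/18536) + 45508) = 1/((-1/8127/(-21882 + (70 + 10197)) - 4657*1/18536) + 45508) = 1/((-1/8127/(-21882 + 10267) - 4657/18536) + 45508) = 1/((-1/8127/(-11615) - 4657/18536) + 45508) = 1/((-1/11615*(-1/8127) - 4657/18536) + 45508) = 1/((1/94395105 - 4657/18536) + 45508) = 1/(-62799712207/249958238040 + 45508) = 1/(11375036697012113/249958238040) = 249958238040/11375036697012113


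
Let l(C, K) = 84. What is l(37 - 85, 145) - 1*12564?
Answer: -12480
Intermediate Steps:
l(37 - 85, 145) - 1*12564 = 84 - 1*12564 = 84 - 12564 = -12480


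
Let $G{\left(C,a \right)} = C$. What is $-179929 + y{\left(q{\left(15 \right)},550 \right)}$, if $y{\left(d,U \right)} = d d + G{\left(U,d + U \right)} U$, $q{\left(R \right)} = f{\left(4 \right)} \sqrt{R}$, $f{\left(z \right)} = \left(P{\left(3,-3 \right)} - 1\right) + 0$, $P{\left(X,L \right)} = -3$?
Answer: $122811$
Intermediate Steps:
$f{\left(z \right)} = -4$ ($f{\left(z \right)} = \left(-3 - 1\right) + 0 = -4 + 0 = -4$)
$q{\left(R \right)} = - 4 \sqrt{R}$
$y{\left(d,U \right)} = U^{2} + d^{2}$ ($y{\left(d,U \right)} = d d + U U = d^{2} + U^{2} = U^{2} + d^{2}$)
$-179929 + y{\left(q{\left(15 \right)},550 \right)} = -179929 + \left(550^{2} + \left(- 4 \sqrt{15}\right)^{2}\right) = -179929 + \left(302500 + 240\right) = -179929 + 302740 = 122811$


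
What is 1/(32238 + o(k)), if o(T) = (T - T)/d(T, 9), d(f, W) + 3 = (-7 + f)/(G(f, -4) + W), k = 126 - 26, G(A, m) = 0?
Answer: 1/32238 ≈ 3.1019e-5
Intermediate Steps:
k = 100
d(f, W) = -3 + (-7 + f)/W (d(f, W) = -3 + (-7 + f)/(0 + W) = -3 + (-7 + f)/W)
o(T) = 0 (o(T) = (T - T)/(((-7 + T - 3*9)/9)) = 0/(((-7 + T - 27)/9)) = 0/(((-34 + T)/9)) = 0/(-34/9 + T/9) = 0)
1/(32238 + o(k)) = 1/(32238 + 0) = 1/32238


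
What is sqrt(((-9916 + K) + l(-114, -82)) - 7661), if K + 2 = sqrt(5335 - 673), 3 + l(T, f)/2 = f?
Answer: sqrt(-17749 + 3*sqrt(518)) ≈ 132.97*I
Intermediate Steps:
l(T, f) = -6 + 2*f
K = -2 + 3*sqrt(518) (K = -2 + sqrt(5335 - 673) = -2 + sqrt(4662) = -2 + 3*sqrt(518) ≈ 66.279)
sqrt(((-9916 + K) + l(-114, -82)) - 7661) = sqrt(((-9916 + (-2 + 3*sqrt(518))) + (-6 + 2*(-82))) - 7661) = sqrt(((-9918 + 3*sqrt(518)) + (-6 - 164)) - 7661) = sqrt(((-9918 + 3*sqrt(518)) - 170) - 7661) = sqrt((-10088 + 3*sqrt(518)) - 7661) = sqrt(-17749 + 3*sqrt(518))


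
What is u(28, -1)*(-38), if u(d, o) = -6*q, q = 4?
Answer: 912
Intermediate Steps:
u(d, o) = -24 (u(d, o) = -6*4 = -24)
u(28, -1)*(-38) = -24*(-38) = 912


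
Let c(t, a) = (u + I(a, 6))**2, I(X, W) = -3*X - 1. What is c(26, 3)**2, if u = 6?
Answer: 256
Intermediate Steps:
I(X, W) = -1 - 3*X
c(t, a) = (5 - 3*a)**2 (c(t, a) = (6 + (-1 - 3*a))**2 = (5 - 3*a)**2)
c(26, 3)**2 = ((-5 + 3*3)**2)**2 = ((-5 + 9)**2)**2 = (4**2)**2 = 16**2 = 256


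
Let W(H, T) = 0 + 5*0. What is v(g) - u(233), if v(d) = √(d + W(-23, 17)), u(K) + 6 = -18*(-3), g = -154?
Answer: -48 + I*√154 ≈ -48.0 + 12.41*I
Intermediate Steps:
W(H, T) = 0 (W(H, T) = 0 + 0 = 0)
u(K) = 48 (u(K) = -6 - 18*(-3) = -6 + 54 = 48)
v(d) = √d (v(d) = √(d + 0) = √d)
v(g) - u(233) = √(-154) - 1*48 = I*√154 - 48 = -48 + I*√154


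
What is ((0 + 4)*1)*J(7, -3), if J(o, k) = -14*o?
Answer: -392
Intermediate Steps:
((0 + 4)*1)*J(7, -3) = ((0 + 4)*1)*(-14*7) = (4*1)*(-98) = 4*(-98) = -392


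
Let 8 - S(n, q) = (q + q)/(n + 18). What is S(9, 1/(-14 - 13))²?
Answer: 34035556/531441 ≈ 64.044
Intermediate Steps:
S(n, q) = 8 - 2*q/(18 + n) (S(n, q) = 8 - (q + q)/(n + 18) = 8 - 2*q/(18 + n))
S(9, 1/(-14 - 13))² = (2*(72 - 1/(-14 - 13) + 4*9)/(18 + 9))² = (2*(72 - 1/(-27) + 36)/27)² = (2*(1/27)*(72 - 1*(-1/27) + 36))² = (2*(1/27)*(72 + 1/27 + 36))² = (2*(1/27)*(2917/27))² = (5834/729)² = 34035556/531441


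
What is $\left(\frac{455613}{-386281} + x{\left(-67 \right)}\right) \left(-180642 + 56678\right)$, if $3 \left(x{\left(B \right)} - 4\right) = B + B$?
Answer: $\frac{6011401251644}{1158843} \approx 5.1874 \cdot 10^{6}$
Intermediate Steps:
$x{\left(B \right)} = 4 + \frac{2 B}{3}$ ($x{\left(B \right)} = 4 + \frac{B + B}{3} = 4 + \frac{2 B}{3}$)
$\left(\frac{455613}{-386281} + x{\left(-67 \right)}\right) \left(-180642 + 56678\right) = \left(\frac{455613}{-386281} + \left(4 + \frac{2}{3} \left(-67\right)\right)\right) \left(-180642 + 56678\right) = \left(455613 \left(- \frac{1}{386281}\right) + \left(4 - \frac{134}{3}\right)\right) \left(-123964\right) = \left(- \frac{455613}{386281} - \frac{122}{3}\right) \left(-123964\right) = \left(- \frac{48493121}{1158843}\right) \left(-123964\right) = \frac{6011401251644}{1158843}$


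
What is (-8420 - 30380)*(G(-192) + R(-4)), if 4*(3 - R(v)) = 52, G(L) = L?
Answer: 7837600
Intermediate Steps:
R(v) = -10 (R(v) = 3 - ¼*52 = 3 - 13 = -10)
(-8420 - 30380)*(G(-192) + R(-4)) = (-8420 - 30380)*(-192 - 10) = -38800*(-202) = 7837600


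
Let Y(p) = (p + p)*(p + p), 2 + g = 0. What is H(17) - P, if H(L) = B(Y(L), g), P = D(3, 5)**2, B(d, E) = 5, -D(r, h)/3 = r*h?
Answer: -2020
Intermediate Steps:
g = -2 (g = -2 + 0 = -2)
Y(p) = 4*p**2 (Y(p) = (2*p)*(2*p) = 4*p**2)
D(r, h) = -3*h*r (D(r, h) = -3*r*h = -3*h*r)
P = 2025 (P = (-3*5*3)**2 = (-45)**2 = 2025)
H(L) = 5
H(17) - P = 5 - 1*2025 = 5 - 2025 = -2020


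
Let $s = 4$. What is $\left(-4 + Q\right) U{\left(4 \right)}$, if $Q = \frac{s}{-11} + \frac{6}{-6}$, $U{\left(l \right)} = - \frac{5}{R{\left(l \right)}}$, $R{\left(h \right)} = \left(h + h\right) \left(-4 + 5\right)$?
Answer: $\frac{295}{88} \approx 3.3523$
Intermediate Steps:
$R{\left(h \right)} = 2 h$ ($R{\left(h \right)} = 2 h 1 = 2 h$)
$U{\left(l \right)} = - \frac{5}{2 l}$
$Q = - \frac{15}{11}$ ($Q = \frac{4}{-11} + \frac{6}{-6} = 4 \left(- \frac{1}{11}\right) + 6 \left(- \frac{1}{6}\right) = - \frac{4}{11} - 1 = - \frac{15}{11} \approx -1.3636$)
$\left(-4 + Q\right) U{\left(4 \right)} = \left(-4 - \frac{15}{11}\right) \left(- \frac{5}{2 \cdot 4}\right) = - \frac{59 \left(\left(- \frac{5}{2}\right) \frac{1}{4}\right)}{11} = \left(- \frac{59}{11}\right) \left(- \frac{5}{8}\right) = \frac{295}{88}$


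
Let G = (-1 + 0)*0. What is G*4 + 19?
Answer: 19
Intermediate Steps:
G = 0 (G = -1*0 = 0)
G*4 + 19 = 0*4 + 19 = 0 + 19 = 19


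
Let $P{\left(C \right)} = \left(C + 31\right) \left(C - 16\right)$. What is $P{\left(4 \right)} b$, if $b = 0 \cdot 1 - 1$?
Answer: $420$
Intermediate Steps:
$P{\left(C \right)} = \left(-16 + C\right) \left(31 + C\right)$ ($P{\left(C \right)} = \left(31 + C\right) \left(-16 + C\right) = \left(-16 + C\right) \left(31 + C\right)$)
$b = -1$ ($b = 0 - 1 = -1$)
$P{\left(4 \right)} b = \left(-496 + 4^{2} + 15 \cdot 4\right) \left(-1\right) = \left(-496 + 16 + 60\right) \left(-1\right) = \left(-420\right) \left(-1\right) = 420$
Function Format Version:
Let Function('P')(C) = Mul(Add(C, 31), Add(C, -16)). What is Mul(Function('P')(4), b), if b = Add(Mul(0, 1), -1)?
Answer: 420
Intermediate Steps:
Function('P')(C) = Mul(Add(-16, C), Add(31, C)) (Function('P')(C) = Mul(Add(31, C), Add(-16, C)) = Mul(Add(-16, C), Add(31, C)))
b = -1 (b = Add(0, -1) = -1)
Mul(Function('P')(4), b) = Mul(Add(-496, Pow(4, 2), Mul(15, 4)), -1) = Mul(Add(-496, 16, 60), -1) = Mul(-420, -1) = 420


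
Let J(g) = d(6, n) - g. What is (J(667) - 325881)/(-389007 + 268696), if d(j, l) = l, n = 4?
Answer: 326544/120311 ≈ 2.7142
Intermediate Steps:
J(g) = 4 - g
(J(667) - 325881)/(-389007 + 268696) = ((4 - 1*667) - 325881)/(-389007 + 268696) = ((4 - 667) - 325881)/(-120311) = (-663 - 325881)*(-1/120311) = -326544*(-1/120311) = 326544/120311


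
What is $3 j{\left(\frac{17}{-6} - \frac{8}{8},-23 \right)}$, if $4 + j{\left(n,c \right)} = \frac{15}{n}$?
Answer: $- \frac{546}{23} \approx -23.739$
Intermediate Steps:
$j{\left(n,c \right)} = -4 + \frac{15}{n}$
$3 j{\left(\frac{17}{-6} - \frac{8}{8},-23 \right)} = 3 \left(-4 + \frac{15}{\frac{17}{-6} - \frac{8}{8}}\right) = 3 \left(-4 + \frac{15}{17 \left(- \frac{1}{6}\right) - 1}\right) = 3 \left(-4 + \frac{15}{- \frac{17}{6} - 1}\right) = 3 \left(-4 + \frac{15}{- \frac{23}{6}}\right) = 3 \left(-4 + 15 \left(- \frac{6}{23}\right)\right) = 3 \left(-4 - \frac{90}{23}\right) = 3 \left(- \frac{182}{23}\right) = - \frac{546}{23}$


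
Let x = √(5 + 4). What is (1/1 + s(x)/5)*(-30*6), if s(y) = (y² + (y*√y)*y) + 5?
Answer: -684 - 324*√3 ≈ -1245.2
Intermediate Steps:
x = 3 (x = √9 = 3)
s(y) = 5 + y² + y^(5/2) (s(y) = (y² + y^(3/2)*y) + 5 = (y² + y^(5/2)) + 5 = 5 + y² + y^(5/2))
(1/1 + s(x)/5)*(-30*6) = (1/1 + (5 + 3² + 3^(5/2))/5)*(-30*6) = (1*1 + (5 + 9 + 9*√3)*(⅕))*(-180) = (1 + (14 + 9*√3)*(⅕))*(-180) = (1 + (14/5 + 9*√3/5))*(-180) = (19/5 + 9*√3/5)*(-180) = -684 - 324*√3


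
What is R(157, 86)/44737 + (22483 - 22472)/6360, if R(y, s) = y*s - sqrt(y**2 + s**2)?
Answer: 86364827/284527320 - sqrt(32045)/44737 ≈ 0.29954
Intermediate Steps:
R(y, s) = -sqrt(s**2 + y**2) + s*y (R(y, s) = s*y - sqrt(s**2 + y**2) = -sqrt(s**2 + y**2) + s*y)
R(157, 86)/44737 + (22483 - 22472)/6360 = (-sqrt(86**2 + 157**2) + 86*157)/44737 + (22483 - 22472)/6360 = (-sqrt(7396 + 24649) + 13502)*(1/44737) + 11*(1/6360) = (-sqrt(32045) + 13502)*(1/44737) + 11/6360 = (13502 - sqrt(32045))*(1/44737) + 11/6360 = (13502/44737 - sqrt(32045)/44737) + 11/6360 = 86364827/284527320 - sqrt(32045)/44737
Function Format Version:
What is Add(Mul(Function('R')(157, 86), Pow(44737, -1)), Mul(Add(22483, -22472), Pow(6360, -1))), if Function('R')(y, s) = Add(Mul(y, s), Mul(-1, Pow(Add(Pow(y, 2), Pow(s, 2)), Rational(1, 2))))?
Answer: Add(Rational(86364827, 284527320), Mul(Rational(-1, 44737), Pow(32045, Rational(1, 2)))) ≈ 0.29954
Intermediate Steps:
Function('R')(y, s) = Add(Mul(-1, Pow(Add(Pow(s, 2), Pow(y, 2)), Rational(1, 2))), Mul(s, y)) (Function('R')(y, s) = Add(Mul(s, y), Mul(-1, Pow(Add(Pow(s, 2), Pow(y, 2)), Rational(1, 2)))) = Add(Mul(-1, Pow(Add(Pow(s, 2), Pow(y, 2)), Rational(1, 2))), Mul(s, y)))
Add(Mul(Function('R')(157, 86), Pow(44737, -1)), Mul(Add(22483, -22472), Pow(6360, -1))) = Add(Mul(Add(Mul(-1, Pow(Add(Pow(86, 2), Pow(157, 2)), Rational(1, 2))), Mul(86, 157)), Pow(44737, -1)), Mul(Add(22483, -22472), Pow(6360, -1))) = Add(Mul(Add(Mul(-1, Pow(Add(7396, 24649), Rational(1, 2))), 13502), Rational(1, 44737)), Mul(11, Rational(1, 6360))) = Add(Mul(Add(Mul(-1, Pow(32045, Rational(1, 2))), 13502), Rational(1, 44737)), Rational(11, 6360)) = Add(Mul(Add(13502, Mul(-1, Pow(32045, Rational(1, 2)))), Rational(1, 44737)), Rational(11, 6360)) = Add(Add(Rational(13502, 44737), Mul(Rational(-1, 44737), Pow(32045, Rational(1, 2)))), Rational(11, 6360)) = Add(Rational(86364827, 284527320), Mul(Rational(-1, 44737), Pow(32045, Rational(1, 2))))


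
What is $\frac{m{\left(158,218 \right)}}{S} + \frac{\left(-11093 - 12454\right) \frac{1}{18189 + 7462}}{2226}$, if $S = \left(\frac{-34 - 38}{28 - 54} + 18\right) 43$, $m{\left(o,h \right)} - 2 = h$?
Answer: $\frac{5434337323}{22097361762} \approx 0.24593$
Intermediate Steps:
$m{\left(o,h \right)} = 2 + h$
$S = \frac{11610}{13}$ ($S = \left(- \frac{72}{-26} + 18\right) 43 = \left(\left(-72\right) \left(- \frac{1}{26}\right) + 18\right) 43 = \left(\frac{36}{13} + 18\right) 43 = \frac{270}{13} \cdot 43 = \frac{11610}{13} \approx 893.08$)
$\frac{m{\left(158,218 \right)}}{S} + \frac{\left(-11093 - 12454\right) \frac{1}{18189 + 7462}}{2226} = \frac{2 + 218}{\frac{11610}{13}} + \frac{\left(-11093 - 12454\right) \frac{1}{18189 + 7462}}{2226} = 220 \cdot \frac{13}{11610} + - \frac{23547}{25651} \cdot \frac{1}{2226} = \frac{286}{1161} + \left(-23547\right) \frac{1}{25651} \cdot \frac{1}{2226} = \frac{286}{1161} - \frac{7849}{19033042} = \frac{5434337323}{22097361762}$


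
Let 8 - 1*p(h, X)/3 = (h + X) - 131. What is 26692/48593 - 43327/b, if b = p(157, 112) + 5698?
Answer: -1963707775/257931644 ≈ -7.6133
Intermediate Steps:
p(h, X) = 417 - 3*X - 3*h (p(h, X) = 24 - 3*((h + X) - 131) = 24 - 3*((X + h) - 131) = 24 - 3*(-131 + X + h) = 24 + (393 - 3*X - 3*h) = 417 - 3*X - 3*h)
b = 5308 (b = (417 - 3*112 - 3*157) + 5698 = (417 - 336 - 471) + 5698 = -390 + 5698 = 5308)
26692/48593 - 43327/b = 26692/48593 - 43327/5308 = -1963707775/257931644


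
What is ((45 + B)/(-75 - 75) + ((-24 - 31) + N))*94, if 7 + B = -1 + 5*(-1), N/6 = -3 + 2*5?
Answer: -93154/75 ≈ -1242.1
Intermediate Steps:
N = 42 (N = 6*(-3 + 2*5) = 6*(-3 + 10) = 6*7 = 42)
B = -13 (B = -7 + (-1 + 5*(-1)) = -7 + (-1 - 5) = -7 - 6 = -13)
((45 + B)/(-75 - 75) + ((-24 - 31) + N))*94 = ((45 - 13)/(-75 - 75) + ((-24 - 31) + 42))*94 = (32/(-150) + (-55 + 42))*94 = (32*(-1/150) - 13)*94 = (-16/75 - 13)*94 = -991/75*94 = -93154/75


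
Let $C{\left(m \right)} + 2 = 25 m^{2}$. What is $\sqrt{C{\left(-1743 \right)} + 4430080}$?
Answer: $\sqrt{80381303} \approx 8965.6$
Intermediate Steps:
$C{\left(m \right)} = -2 + 25 m^{2}$
$\sqrt{C{\left(-1743 \right)} + 4430080} = \sqrt{\left(-2 + 25 \left(-1743\right)^{2}\right) + 4430080} = \sqrt{\left(-2 + 25 \cdot 3038049\right) + 4430080} = \sqrt{\left(-2 + 75951225\right) + 4430080} = \sqrt{75951223 + 4430080} = \sqrt{80381303}$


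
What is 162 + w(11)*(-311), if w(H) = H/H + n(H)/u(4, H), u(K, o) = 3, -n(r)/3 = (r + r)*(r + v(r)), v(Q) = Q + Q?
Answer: 225637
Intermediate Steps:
v(Q) = 2*Q
n(r) = -18*r² (n(r) = -3*(r + r)*(r + 2*r) = -3*2*r*3*r = -18*r²)
w(H) = 1 - 6*H² (w(H) = H/H - 18*H²/3 = 1 - 18*H²*(⅓) = 1 - 6*H²)
162 + w(11)*(-311) = 162 + (1 - 6*11²)*(-311) = 162 + (1 - 6*121)*(-311) = 162 + (1 - 726)*(-311) = 162 - 725*(-311) = 162 + 225475 = 225637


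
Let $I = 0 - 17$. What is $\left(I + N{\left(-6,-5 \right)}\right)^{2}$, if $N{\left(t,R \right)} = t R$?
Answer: $169$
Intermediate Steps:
$N{\left(t,R \right)} = R t$
$I = -17$
$\left(I + N{\left(-6,-5 \right)}\right)^{2} = \left(-17 - -30\right)^{2} = \left(-17 + 30\right)^{2} = 13^{2} = 169$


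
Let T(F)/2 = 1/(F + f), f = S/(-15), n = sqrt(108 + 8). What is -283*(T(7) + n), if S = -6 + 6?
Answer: -566/7 - 566*sqrt(29) ≈ -3128.9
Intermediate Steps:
S = 0
n = 2*sqrt(29) (n = sqrt(116) = 2*sqrt(29) ≈ 10.770)
f = 0 (f = 0/(-15) = 0*(-1/15) = 0)
T(F) = 2/F (T(F) = 2/(F + 0) = 2/F)
-283*(T(7) + n) = -283*(2/7 + 2*sqrt(29)) = -566/7 - 566*sqrt(29)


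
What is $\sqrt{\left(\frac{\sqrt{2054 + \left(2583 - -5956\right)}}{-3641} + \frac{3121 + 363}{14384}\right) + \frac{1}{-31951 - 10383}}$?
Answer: $\frac{\sqrt{4650455231820244722007 - 15821218486152955788 \sqrt{1177}}}{138570146506} \approx 0.46252$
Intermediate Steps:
$\sqrt{\left(\frac{\sqrt{2054 + \left(2583 - -5956\right)}}{-3641} + \frac{3121 + 363}{14384}\right) + \frac{1}{-31951 - 10383}} = \sqrt{\left(\sqrt{2054 + \left(2583 + 5956\right)} \left(- \frac{1}{3641}\right) + 3484 \cdot \frac{1}{14384}\right) + \frac{1}{-42334}} = \sqrt{\left(\sqrt{2054 + 8539} \left(- \frac{1}{3641}\right) + \frac{871}{3596}\right) - \frac{1}{42334}} = \sqrt{\left(\sqrt{10593} \left(- \frac{1}{3641}\right) + \frac{871}{3596}\right) - \frac{1}{42334}} = \sqrt{\left(3 \sqrt{1177} \left(- \frac{1}{3641}\right) + \frac{871}{3596}\right) - \frac{1}{42334}} = \sqrt{\left(- \frac{3 \sqrt{1177}}{3641} + \frac{871}{3596}\right) - \frac{1}{42334}} = \sqrt{\left(\frac{871}{3596} - \frac{3 \sqrt{1177}}{3641}\right) - \frac{1}{42334}} = \sqrt{\frac{18434659}{76116532} - \frac{3 \sqrt{1177}}{3641}}$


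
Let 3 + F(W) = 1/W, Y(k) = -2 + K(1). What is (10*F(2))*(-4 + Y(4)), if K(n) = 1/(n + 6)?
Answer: 1025/7 ≈ 146.43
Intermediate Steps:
K(n) = 1/(6 + n)
Y(k) = -13/7 (Y(k) = -2 + 1/(6 + 1) = -2 + 1/7 = -2 + ⅐ = -13/7)
F(W) = -3 + 1/W
(10*F(2))*(-4 + Y(4)) = (10*(-3 + 1/2))*(-4 - 13/7) = (10*(-3 + ½))*(-41/7) = (10*(-5/2))*(-41/7) = -25*(-41/7) = 1025/7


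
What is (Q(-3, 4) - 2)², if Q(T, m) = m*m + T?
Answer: 121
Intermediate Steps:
Q(T, m) = T + m² (Q(T, m) = m² + T = T + m²)
(Q(-3, 4) - 2)² = ((-3 + 4²) - 2)² = ((-3 + 16) - 2)² = (13 - 2)² = 11² = 121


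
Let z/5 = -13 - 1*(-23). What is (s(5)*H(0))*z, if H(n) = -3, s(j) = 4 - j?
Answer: 150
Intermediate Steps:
z = 50 (z = 5*(-13 - 1*(-23)) = 5*(-13 + 23) = 5*10 = 50)
(s(5)*H(0))*z = ((4 - 1*5)*(-3))*50 = ((4 - 5)*(-3))*50 = -1*(-3)*50 = 3*50 = 150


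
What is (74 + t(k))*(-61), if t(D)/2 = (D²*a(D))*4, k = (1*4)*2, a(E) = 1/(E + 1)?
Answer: -71858/9 ≈ -7984.2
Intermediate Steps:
a(E) = 1/(1 + E)
k = 8 (k = 4*2 = 8)
t(D) = 8*D²/(1 + D) (t(D) = 2*((D²/(1 + D))*4) = 2*(4*D²/(1 + D)) = 8*D²/(1 + D))
(74 + t(k))*(-61) = (74 + 8*8²/(1 + 8))*(-61) = (74 + 8*64/9)*(-61) = (74 + 8*64*(⅑))*(-61) = (74 + 512/9)*(-61) = (1178/9)*(-61) = -71858/9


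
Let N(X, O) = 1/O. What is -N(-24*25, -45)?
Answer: 1/45 ≈ 0.022222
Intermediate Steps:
-N(-24*25, -45) = -1/(-45) = -1*(-1/45) = 1/45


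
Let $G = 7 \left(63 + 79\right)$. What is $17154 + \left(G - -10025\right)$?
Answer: $28173$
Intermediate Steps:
$G = 994$ ($G = 7 \cdot 142 = 994$)
$17154 + \left(G - -10025\right) = 17154 + \left(994 - -10025\right) = 17154 + \left(994 + 10025\right) = 17154 + 11019 = 28173$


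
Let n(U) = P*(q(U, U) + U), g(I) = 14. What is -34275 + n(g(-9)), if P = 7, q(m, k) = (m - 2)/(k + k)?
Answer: -34174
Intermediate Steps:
q(m, k) = (-2 + m)/(2*k) (q(m, k) = (-2 + m)/((2*k)) = (-2 + m)*(1/(2*k)) = (-2 + m)/(2*k))
n(U) = 7*U + 7*(-2 + U)/(2*U) (n(U) = 7*((-2 + U)/(2*U) + U) = 7*(U + (-2 + U)/(2*U)) = 7*U + 7*(-2 + U)/(2*U))
-34275 + n(g(-9)) = -34275 + (7/2 - 7/14 + 7*14) = -34275 + (7/2 - 7*1/14 + 98) = -34275 + (7/2 - 1/2 + 98) = -34275 + 101 = -34174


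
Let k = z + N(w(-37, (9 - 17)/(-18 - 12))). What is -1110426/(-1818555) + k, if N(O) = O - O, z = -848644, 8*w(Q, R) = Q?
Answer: -514434892998/606185 ≈ -8.4864e+5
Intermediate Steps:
w(Q, R) = Q/8
N(O) = 0
k = -848644 (k = -848644 + 0 = -848644)
-1110426/(-1818555) + k = -1110426/(-1818555) - 848644 = -1110426*(-1/1818555) - 848644 = 370142/606185 - 848644 = -514434892998/606185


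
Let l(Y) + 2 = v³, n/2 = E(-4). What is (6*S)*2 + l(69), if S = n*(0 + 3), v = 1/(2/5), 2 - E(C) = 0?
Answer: 1261/8 ≈ 157.63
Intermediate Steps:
E(C) = 2 (E(C) = 2 - 1*0 = 2 + 0 = 2)
n = 4 (n = 2*2 = 4)
v = 5/2 (v = 1/(2*(⅕)) = 1/(⅖) = 5/2 ≈ 2.5000)
l(Y) = 109/8 (l(Y) = -2 + (5/2)³ = -2 + 125/8 = 109/8)
S = 12 (S = 4*(0 + 3) = 4*3 = 12)
(6*S)*2 + l(69) = (6*12)*2 + 109/8 = 72*2 + 109/8 = 144 + 109/8 = 1261/8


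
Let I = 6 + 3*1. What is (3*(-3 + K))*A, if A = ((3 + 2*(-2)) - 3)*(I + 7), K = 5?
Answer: -384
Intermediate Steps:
I = 9 (I = 6 + 3 = 9)
A = -64 (A = ((3 + 2*(-2)) - 3)*(9 + 7) = ((3 - 4) - 3)*16 = (-1 - 3)*16 = -4*16 = -64)
(3*(-3 + K))*A = (3*(-3 + 5))*(-64) = (3*2)*(-64) = 6*(-64) = -384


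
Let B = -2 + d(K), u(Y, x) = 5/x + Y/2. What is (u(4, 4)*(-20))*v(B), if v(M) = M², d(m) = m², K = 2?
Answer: -260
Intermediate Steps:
u(Y, x) = Y/2 + 5/x (u(Y, x) = 5/x + Y*(½) = 5/x + Y/2 = Y/2 + 5/x)
B = 2 (B = -2 + 2² = -2 + 4 = 2)
(u(4, 4)*(-20))*v(B) = (((½)*4 + 5/4)*(-20))*2² = ((2 + 5*(¼))*(-20))*4 = ((2 + 5/4)*(-20))*4 = ((13/4)*(-20))*4 = -65*4 = -260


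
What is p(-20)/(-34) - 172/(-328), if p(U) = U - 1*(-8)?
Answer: 1223/1394 ≈ 0.87733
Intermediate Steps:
p(U) = 8 + U (p(U) = U + 8 = 8 + U)
p(-20)/(-34) - 172/(-328) = (8 - 20)/(-34) - 172/(-328) = -12*(-1/34) - 172*(-1/328) = 6/17 + 43/82 = 1223/1394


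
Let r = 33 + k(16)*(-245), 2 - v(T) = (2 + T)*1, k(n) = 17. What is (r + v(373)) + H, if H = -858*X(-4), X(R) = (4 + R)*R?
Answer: -4505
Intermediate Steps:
X(R) = R*(4 + R)
v(T) = -T (v(T) = 2 - (2 + T) = 2 + (-2 - T) = -T)
r = -4132 (r = 33 + 17*(-245) = 33 - 4165 = -4132)
H = 0 (H = -(-3432)*(4 - 4) = -(-3432)*0 = -858*0 = 0)
(r + v(373)) + H = (-4132 - 1*373) + 0 = (-4132 - 373) + 0 = -4505 + 0 = -4505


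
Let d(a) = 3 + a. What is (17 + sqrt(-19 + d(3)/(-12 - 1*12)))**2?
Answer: (34 + I*sqrt(77))**2/4 ≈ 269.75 + 149.17*I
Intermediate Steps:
(17 + sqrt(-19 + d(3)/(-12 - 1*12)))**2 = (17 + sqrt(-19 + (3 + 3)/(-12 - 1*12)))**2 = (17 + sqrt(-19 + 6/(-12 - 12)))**2 = (17 + sqrt(-19 + 6/(-24)))**2 = (17 + sqrt(-19 + 6*(-1/24)))**2 = (17 + sqrt(-19 - 1/4))**2 = (17 + sqrt(-77/4))**2 = (17 + I*sqrt(77)/2)**2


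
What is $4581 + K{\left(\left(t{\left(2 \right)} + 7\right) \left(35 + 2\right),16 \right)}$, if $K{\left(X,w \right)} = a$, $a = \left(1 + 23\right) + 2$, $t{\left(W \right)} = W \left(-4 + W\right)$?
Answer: $4607$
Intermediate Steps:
$a = 26$ ($a = 24 + 2 = 26$)
$K{\left(X,w \right)} = 26$
$4581 + K{\left(\left(t{\left(2 \right)} + 7\right) \left(35 + 2\right),16 \right)} = 4581 + 26 = 4607$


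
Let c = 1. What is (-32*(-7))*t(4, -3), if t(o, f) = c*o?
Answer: 896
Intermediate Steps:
t(o, f) = o (t(o, f) = 1*o = o)
(-32*(-7))*t(4, -3) = -32*(-7)*4 = 224*4 = 896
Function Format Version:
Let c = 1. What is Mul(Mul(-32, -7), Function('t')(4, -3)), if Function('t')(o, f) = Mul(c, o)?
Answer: 896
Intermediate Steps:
Function('t')(o, f) = o (Function('t')(o, f) = Mul(1, o) = o)
Mul(Mul(-32, -7), Function('t')(4, -3)) = Mul(Mul(-32, -7), 4) = Mul(224, 4) = 896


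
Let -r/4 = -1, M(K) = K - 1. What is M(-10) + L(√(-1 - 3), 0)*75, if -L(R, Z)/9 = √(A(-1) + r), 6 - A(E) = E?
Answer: -11 - 675*√11 ≈ -2249.7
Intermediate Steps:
A(E) = 6 - E
M(K) = -1 + K
r = 4 (r = -4*(-1) = 4)
L(R, Z) = -9*√11 (L(R, Z) = -9*√((6 - 1*(-1)) + 4) = -9*√((6 + 1) + 4) = -9*√(7 + 4) = -9*√11)
M(-10) + L(√(-1 - 3), 0)*75 = (-1 - 10) - 9*√11*75 = -11 - 675*√11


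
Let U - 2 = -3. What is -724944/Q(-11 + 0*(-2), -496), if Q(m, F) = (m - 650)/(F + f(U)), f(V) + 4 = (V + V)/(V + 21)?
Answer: -1812722472/3305 ≈ -5.4848e+5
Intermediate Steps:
U = -1 (U = 2 - 3 = -1)
f(V) = -4 + 2*V/(21 + V) (f(V) = -4 + (V + V)/(V + 21) = -4 + (2*V)/(21 + V) = -4 + 2*V/(21 + V))
Q(m, F) = (-650 + m)/(-41/10 + F) (Q(m, F) = (m - 650)/(F + 2*(-42 - 1*(-1))/(21 - 1)) = (-650 + m)/(F + 2*(-42 + 1)/20) = (-650 + m)/(F + 2*(1/20)*(-41)) = (-650 + m)/(F - 41/10) = (-650 + m)/(-41/10 + F))
-724944/Q(-11 + 0*(-2), -496) = -724944*(-41 + 10*(-496))/(10*(-650 + (-11 + 0*(-2)))) = -724944*(-41 - 4960)/(10*(-650 + (-11 + 0))) = -724944*(-5001/(10*(-650 - 11))) = -724944/(10*(-1/5001)*(-661)) = -724944/6610/5001 = -724944*5001/6610 = -1812722472/3305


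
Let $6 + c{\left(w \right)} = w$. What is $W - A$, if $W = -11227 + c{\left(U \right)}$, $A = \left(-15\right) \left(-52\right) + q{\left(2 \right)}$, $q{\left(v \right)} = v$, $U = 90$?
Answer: $-11925$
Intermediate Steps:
$c{\left(w \right)} = -6 + w$
$A = 782$ ($A = \left(-15\right) \left(-52\right) + 2 = 780 + 2 = 782$)
$W = -11143$ ($W = -11227 + \left(-6 + 90\right) = -11227 + 84 = -11143$)
$W - A = -11143 - 782 = -11925$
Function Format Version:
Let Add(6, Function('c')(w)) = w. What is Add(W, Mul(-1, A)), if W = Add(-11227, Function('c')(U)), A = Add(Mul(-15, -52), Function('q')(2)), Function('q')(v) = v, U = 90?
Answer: -11925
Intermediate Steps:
Function('c')(w) = Add(-6, w)
A = 782 (A = Add(Mul(-15, -52), 2) = Add(780, 2) = 782)
W = -11143 (W = Add(-11227, Add(-6, 90)) = Add(-11227, 84) = -11143)
Add(W, Mul(-1, A)) = Add(-11143, Mul(-1, 782)) = Add(-11143, -782) = -11925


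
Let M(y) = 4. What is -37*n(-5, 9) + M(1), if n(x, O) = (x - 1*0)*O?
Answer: 1669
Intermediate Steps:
n(x, O) = O*x (n(x, O) = (x + 0)*O = x*O = O*x)
-37*n(-5, 9) + M(1) = -333*(-5) + 4 = -37*(-45) + 4 = 1665 + 4 = 1669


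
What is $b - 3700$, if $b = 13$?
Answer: $-3687$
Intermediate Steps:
$b - 3700 = 13 - 3700 = -3687$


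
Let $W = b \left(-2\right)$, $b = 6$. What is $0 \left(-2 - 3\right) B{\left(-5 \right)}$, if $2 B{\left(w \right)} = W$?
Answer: $0$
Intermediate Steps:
$W = -12$ ($W = 6 \left(-2\right) = -12$)
$B{\left(w \right)} = -6$ ($B{\left(w \right)} = \frac{1}{2} \left(-12\right) = -6$)
$0 \left(-2 - 3\right) B{\left(-5 \right)} = 0 \left(-2 - 3\right) \left(-6\right) = 0 \left(-5\right) \left(-6\right) = 0 \left(-6\right) = 0$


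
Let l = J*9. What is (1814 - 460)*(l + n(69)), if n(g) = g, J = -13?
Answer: -64992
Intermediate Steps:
l = -117 (l = -13*9 = -117)
(1814 - 460)*(l + n(69)) = (1814 - 460)*(-117 + 69) = 1354*(-48) = -64992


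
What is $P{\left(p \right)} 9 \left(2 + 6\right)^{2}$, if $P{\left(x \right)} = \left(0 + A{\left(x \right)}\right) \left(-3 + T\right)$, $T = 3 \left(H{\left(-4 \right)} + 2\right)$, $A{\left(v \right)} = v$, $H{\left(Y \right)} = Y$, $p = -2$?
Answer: $10368$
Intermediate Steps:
$T = -6$ ($T = 3 \left(-4 + 2\right) = 3 \left(-2\right) = -6$)
$P{\left(x \right)} = - 9 x$ ($P{\left(x \right)} = \left(0 + x\right) \left(-3 - 6\right) = x \left(-9\right) = - 9 x$)
$P{\left(p \right)} 9 \left(2 + 6\right)^{2} = \left(-9\right) \left(-2\right) 9 \left(2 + 6\right)^{2} = 18 \cdot 9 \cdot 8^{2} = 162 \cdot 64 = 10368$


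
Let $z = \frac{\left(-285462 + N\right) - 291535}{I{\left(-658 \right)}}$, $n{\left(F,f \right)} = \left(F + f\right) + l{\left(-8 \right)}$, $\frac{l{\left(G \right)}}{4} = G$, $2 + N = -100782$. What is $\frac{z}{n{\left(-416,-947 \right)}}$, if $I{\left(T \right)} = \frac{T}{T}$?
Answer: $\frac{75309}{155} \approx 485.86$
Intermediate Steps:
$N = -100784$ ($N = -2 - 100782 = -100784$)
$l{\left(G \right)} = 4 G$
$I{\left(T \right)} = 1$
$n{\left(F,f \right)} = -32 + F + f$ ($n{\left(F,f \right)} = \left(F + f\right) + 4 \left(-8\right) = \left(F + f\right) - 32 = -32 + F + f$)
$z = -677781$ ($z = \frac{\left(-285462 - 100784\right) - 291535}{1} = \left(-386246 - 291535\right) 1 = \left(-677781\right) 1 = -677781$)
$\frac{z}{n{\left(-416,-947 \right)}} = - \frac{677781}{-32 - 416 - 947} = - \frac{677781}{-1395} = \left(-677781\right) \left(- \frac{1}{1395}\right) = \frac{75309}{155}$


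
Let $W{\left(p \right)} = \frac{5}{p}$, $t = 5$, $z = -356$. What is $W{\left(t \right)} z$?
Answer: $-356$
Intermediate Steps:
$W{\left(t \right)} z = \frac{5}{5} \left(-356\right) = 5 \cdot \frac{1}{5} \left(-356\right) = 1 \left(-356\right) = -356$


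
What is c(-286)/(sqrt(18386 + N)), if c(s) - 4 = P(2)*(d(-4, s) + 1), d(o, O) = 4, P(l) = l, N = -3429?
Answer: 14*sqrt(14957)/14957 ≈ 0.11447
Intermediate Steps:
c(s) = 14 (c(s) = 4 + 2*(4 + 1) = 4 + 2*5 = 4 + 10 = 14)
c(-286)/(sqrt(18386 + N)) = 14/(sqrt(18386 - 3429)) = 14/(sqrt(14957)) = 14*(sqrt(14957)/14957) = 14*sqrt(14957)/14957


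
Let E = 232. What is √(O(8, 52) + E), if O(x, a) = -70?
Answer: 9*√2 ≈ 12.728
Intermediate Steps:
√(O(8, 52) + E) = √(-70 + 232) = √162 = 9*√2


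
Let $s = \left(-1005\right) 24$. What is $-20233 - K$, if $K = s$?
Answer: $3887$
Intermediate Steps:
$s = -24120$
$K = -24120$
$-20233 - K = -20233 - -24120 = -20233 + 24120 = 3887$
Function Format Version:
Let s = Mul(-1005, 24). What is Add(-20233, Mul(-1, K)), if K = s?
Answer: 3887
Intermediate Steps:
s = -24120
K = -24120
Add(-20233, Mul(-1, K)) = Add(-20233, Mul(-1, -24120)) = Add(-20233, 24120) = 3887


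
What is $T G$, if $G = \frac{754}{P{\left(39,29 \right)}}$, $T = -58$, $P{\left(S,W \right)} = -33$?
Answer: $\frac{43732}{33} \approx 1325.2$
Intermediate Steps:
$G = - \frac{754}{33}$ ($G = \frac{754}{-33} = 754 \left(- \frac{1}{33}\right) = - \frac{754}{33} \approx -22.848$)
$T G = \left(-58\right) \left(- \frac{754}{33}\right) = \frac{43732}{33}$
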